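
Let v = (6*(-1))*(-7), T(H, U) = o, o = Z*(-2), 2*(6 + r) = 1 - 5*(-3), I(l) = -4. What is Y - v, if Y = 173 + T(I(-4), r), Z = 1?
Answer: 129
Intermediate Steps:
r = 2 (r = -6 + (1 - 5*(-3))/2 = -6 + (1 + 15)/2 = -6 + (½)*16 = -6 + 8 = 2)
o = -2 (o = 1*(-2) = -2)
T(H, U) = -2
Y = 171 (Y = 173 - 2 = 171)
v = 42 (v = -6*(-7) = 42)
Y - v = 171 - 1*42 = 171 - 42 = 129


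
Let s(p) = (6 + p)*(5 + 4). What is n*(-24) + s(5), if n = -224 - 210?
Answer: 10515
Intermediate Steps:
s(p) = 54 + 9*p (s(p) = (6 + p)*9 = 54 + 9*p)
n = -434
n*(-24) + s(5) = -434*(-24) + (54 + 9*5) = 10416 + (54 + 45) = 10416 + 99 = 10515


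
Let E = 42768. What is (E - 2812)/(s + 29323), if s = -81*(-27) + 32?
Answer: 2854/2253 ≈ 1.2668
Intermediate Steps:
s = 2219 (s = 2187 + 32 = 2219)
(E - 2812)/(s + 29323) = (42768 - 2812)/(2219 + 29323) = 39956/31542 = 39956*(1/31542) = 2854/2253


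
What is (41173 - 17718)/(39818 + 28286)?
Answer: 23455/68104 ≈ 0.34440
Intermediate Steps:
(41173 - 17718)/(39818 + 28286) = 23455/68104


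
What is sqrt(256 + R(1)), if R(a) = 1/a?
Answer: sqrt(257) ≈ 16.031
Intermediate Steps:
sqrt(256 + R(1)) = sqrt(256 + 1/1) = sqrt(256 + 1) = sqrt(257)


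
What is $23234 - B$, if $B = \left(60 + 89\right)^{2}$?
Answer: $1033$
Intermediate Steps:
$B = 22201$ ($B = 149^{2} = 22201$)
$23234 - B = 23234 - 22201 = 1033$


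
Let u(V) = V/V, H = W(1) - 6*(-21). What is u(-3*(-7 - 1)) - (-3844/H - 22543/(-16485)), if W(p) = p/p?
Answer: 62598974/2093595 ≈ 29.900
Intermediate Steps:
W(p) = 1
H = 127 (H = 1 - 6*(-21) = 1 + 126 = 127)
u(V) = 1
u(-3*(-7 - 1)) - (-3844/H - 22543/(-16485)) = 1 - (-3844/127 - 22543/(-16485)) = 1 - (-3844*1/127 - 22543*(-1/16485)) = 1 - (-3844/127 + 22543/16485) = 1 - 1*(-60505379/2093595) = 1 + 60505379/2093595 = 62598974/2093595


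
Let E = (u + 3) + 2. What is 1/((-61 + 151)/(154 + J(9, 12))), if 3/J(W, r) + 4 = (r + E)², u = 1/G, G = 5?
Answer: 41617/24320 ≈ 1.7112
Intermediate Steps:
u = ⅕ (u = 1/5 = ⅕ ≈ 0.20000)
E = 26/5 (E = (⅕ + 3) + 2 = 16/5 + 2 = 26/5 ≈ 5.2000)
J(W, r) = 3/(-4 + (26/5 + r)²) (J(W, r) = 3/(-4 + (r + 26/5)²) = 3/(-4 + (26/5 + r)²))
1/((-61 + 151)/(154 + J(9, 12))) = 1/((-61 + 151)/(154 + 75/(-100 + (26 + 5*12)²))) = 1/(90/(154 + 75/(-100 + (26 + 60)²))) = 1/(90/(154 + 75/(-100 + 86²))) = 1/(90/(154 + 75/(-100 + 7396))) = 1/(90/(154 + 75/7296)) = 1/(90/(154 + 75*(1/7296))) = 1/(90/(154 + 25/2432)) = 1/(90/(374553/2432)) = 1/((2432/374553)*90) = 1/(24320/41617) = 41617/24320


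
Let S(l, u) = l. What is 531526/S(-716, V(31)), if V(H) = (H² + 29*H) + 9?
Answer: -265763/358 ≈ -742.35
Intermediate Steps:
V(H) = 9 + H² + 29*H
531526/S(-716, V(31)) = 531526/(-716) = 531526*(-1/716) = -265763/358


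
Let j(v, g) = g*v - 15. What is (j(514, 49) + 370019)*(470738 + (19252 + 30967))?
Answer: 205876996830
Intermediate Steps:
j(v, g) = -15 + g*v
(j(514, 49) + 370019)*(470738 + (19252 + 30967)) = ((-15 + 49*514) + 370019)*(470738 + (19252 + 30967)) = ((-15 + 25186) + 370019)*(470738 + 50219) = (25171 + 370019)*520957 = 395190*520957 = 205876996830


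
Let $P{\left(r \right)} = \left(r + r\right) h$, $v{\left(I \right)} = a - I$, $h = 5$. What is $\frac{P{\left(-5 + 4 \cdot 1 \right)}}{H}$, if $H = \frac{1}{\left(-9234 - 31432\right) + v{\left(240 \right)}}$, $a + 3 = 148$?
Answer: $407610$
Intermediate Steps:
$a = 145$ ($a = -3 + 148 = 145$)
$v{\left(I \right)} = 145 - I$
$P{\left(r \right)} = 10 r$ ($P{\left(r \right)} = \left(r + r\right) 5 = 2 r 5 = 10 r$)
$H = - \frac{1}{40761}$ ($H = \frac{1}{\left(-9234 - 31432\right) + \left(145 - 240\right)} = \frac{1}{-40666 - 95} = \frac{1}{-40761} = - \frac{1}{40761} \approx -2.4533 \cdot 10^{-5}$)
$\frac{P{\left(-5 + 4 \cdot 1 \right)}}{H} = \frac{10 \left(-5 + 4 \cdot 1\right)}{- \frac{1}{40761}} = 10 \left(-5 + 4\right) \left(-40761\right) = 10 \left(-1\right) \left(-40761\right) = \left(-10\right) \left(-40761\right) = 407610$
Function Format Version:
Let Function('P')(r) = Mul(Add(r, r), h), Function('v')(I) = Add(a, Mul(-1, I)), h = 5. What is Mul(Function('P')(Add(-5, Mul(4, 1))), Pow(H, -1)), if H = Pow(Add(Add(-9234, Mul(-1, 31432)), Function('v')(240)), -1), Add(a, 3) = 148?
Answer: 407610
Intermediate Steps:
a = 145 (a = Add(-3, 148) = 145)
Function('v')(I) = Add(145, Mul(-1, I))
Function('P')(r) = Mul(10, r) (Function('P')(r) = Mul(Add(r, r), 5) = Mul(Mul(2, r), 5) = Mul(10, r))
H = Rational(-1, 40761) (H = Pow(Add(Add(-9234, Mul(-1, 31432)), Add(145, Mul(-1, 240))), -1) = Pow(Add(Add(-9234, -31432), Add(145, -240)), -1) = Pow(Add(-40666, -95), -1) = Pow(-40761, -1) = Rational(-1, 40761) ≈ -2.4533e-5)
Mul(Function('P')(Add(-5, Mul(4, 1))), Pow(H, -1)) = Mul(Mul(10, Add(-5, Mul(4, 1))), Pow(Rational(-1, 40761), -1)) = Mul(Mul(10, Add(-5, 4)), -40761) = Mul(Mul(10, -1), -40761) = Mul(-10, -40761) = 407610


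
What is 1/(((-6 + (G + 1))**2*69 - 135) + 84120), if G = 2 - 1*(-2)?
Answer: 1/84054 ≈ 1.1897e-5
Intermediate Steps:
G = 4 (G = 2 + 2 = 4)
1/(((-6 + (G + 1))**2*69 - 135) + 84120) = 1/(((-6 + (4 + 1))**2*69 - 135) + 84120) = 1/(((-6 + 5)**2*69 - 135) + 84120) = 1/(((-1)**2*69 - 135) + 84120) = 1/((1*69 - 135) + 84120) = 1/((69 - 135) + 84120) = 1/(-66 + 84120) = 1/84054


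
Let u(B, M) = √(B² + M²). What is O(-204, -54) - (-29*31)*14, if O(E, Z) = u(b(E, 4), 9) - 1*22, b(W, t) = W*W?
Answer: 12564 + 9*√21381377 ≈ 54180.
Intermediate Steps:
b(W, t) = W²
O(E, Z) = -22 + √(81 + E⁴) (O(E, Z) = √((E²)² + 9²) - 1*22 = √(E⁴ + 81) - 22 = √(81 + E⁴) - 22 = -22 + √(81 + E⁴))
O(-204, -54) - (-29*31)*14 = (-22 + √(81 + (-204)⁴)) - (-29*31)*14 = (-22 + √(81 + 1731891456)) - (-899)*14 = (-22 + √1731891537) - 1*(-12586) = (-22 + 9*√21381377) + 12586 = 12564 + 9*√21381377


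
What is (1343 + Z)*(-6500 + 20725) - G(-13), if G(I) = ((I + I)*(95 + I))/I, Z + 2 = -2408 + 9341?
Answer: 117697486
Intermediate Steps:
Z = 6931 (Z = -2 + (-2408 + 9341) = -2 + 6933 = 6931)
G(I) = 190 + 2*I (G(I) = ((2*I)*(95 + I))/I = (2*I*(95 + I))/I = 190 + 2*I)
(1343 + Z)*(-6500 + 20725) - G(-13) = (1343 + 6931)*(-6500 + 20725) - (190 + 2*(-13)) = 8274*14225 - (190 - 26) = 117697650 - 1*164 = 117697650 - 164 = 117697486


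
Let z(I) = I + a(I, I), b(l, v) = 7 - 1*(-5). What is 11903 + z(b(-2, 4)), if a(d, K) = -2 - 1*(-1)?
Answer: 11914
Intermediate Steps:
a(d, K) = -1 (a(d, K) = -2 + 1 = -1)
b(l, v) = 12 (b(l, v) = 7 + 5 = 12)
z(I) = -1 + I (z(I) = I - 1 = -1 + I)
11903 + z(b(-2, 4)) = 11903 + (-1 + 12) = 11903 + 11 = 11914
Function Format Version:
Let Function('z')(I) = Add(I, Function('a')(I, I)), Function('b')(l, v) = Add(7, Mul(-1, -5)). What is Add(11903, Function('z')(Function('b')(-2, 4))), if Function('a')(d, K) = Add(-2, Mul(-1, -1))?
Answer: 11914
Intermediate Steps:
Function('a')(d, K) = -1 (Function('a')(d, K) = Add(-2, 1) = -1)
Function('b')(l, v) = 12 (Function('b')(l, v) = Add(7, 5) = 12)
Function('z')(I) = Add(-1, I) (Function('z')(I) = Add(I, -1) = Add(-1, I))
Add(11903, Function('z')(Function('b')(-2, 4))) = Add(11903, Add(-1, 12)) = Add(11903, 11) = 11914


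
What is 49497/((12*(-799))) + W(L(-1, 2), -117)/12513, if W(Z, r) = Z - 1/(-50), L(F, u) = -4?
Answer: -5161617677/999788700 ≈ -5.1627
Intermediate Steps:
W(Z, r) = 1/50 + Z (W(Z, r) = Z - 1*(-1/50) = Z + 1/50 = 1/50 + Z)
49497/((12*(-799))) + W(L(-1, 2), -117)/12513 = 49497/((12*(-799))) + (1/50 - 4)/12513 = 49497/(-9588) - 199/50*1/12513 = 49497*(-1/9588) - 199/625650 = -16499/3196 - 199/625650 = -5161617677/999788700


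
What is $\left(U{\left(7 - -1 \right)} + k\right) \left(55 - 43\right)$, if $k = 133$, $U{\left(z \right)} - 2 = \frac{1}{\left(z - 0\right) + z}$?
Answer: $\frac{6483}{4} \approx 1620.8$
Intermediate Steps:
$U{\left(z \right)} = 2 + \frac{1}{2 z}$ ($U{\left(z \right)} = 2 + \frac{1}{\left(z - 0\right) + z} = 2 + \frac{1}{\left(z + 0\right) + z} = 2 + \frac{1}{z + z} = 2 + \frac{1}{2 z}$)
$\left(U{\left(7 - -1 \right)} + k\right) \left(55 - 43\right) = \left(\left(2 + \frac{1}{2 \left(7 - -1\right)}\right) + 133\right) \left(55 - 43\right) = \left(\left(2 + \frac{1}{2 \left(7 + 1\right)}\right) + 133\right) 12 = \left(\left(2 + \frac{1}{2 \cdot 8}\right) + 133\right) 12 = \left(\left(2 + \frac{1}{2} \cdot \frac{1}{8}\right) + 133\right) 12 = \left(\left(2 + \frac{1}{16}\right) + 133\right) 12 = \left(\frac{33}{16} + 133\right) 12 = \frac{2161}{16} \cdot 12 = \frac{6483}{4}$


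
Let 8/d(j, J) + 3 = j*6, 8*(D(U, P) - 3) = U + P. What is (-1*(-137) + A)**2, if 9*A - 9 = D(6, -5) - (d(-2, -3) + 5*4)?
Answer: 21632232241/1166400 ≈ 18546.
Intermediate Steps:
D(U, P) = 3 + P/8 + U/8 (D(U, P) = 3 + (U + P)/8 = 3 + (P + U)/8 = 3 + (P/8 + U/8) = 3 + P/8 + U/8)
d(j, J) = 8/(-3 + 6*j) (d(j, J) = 8/(-3 + j*6) = 8/(-3 + 6*j))
A = -881/1080 (A = 1 + ((3 + (1/8)*(-5) + (1/8)*6) - (8/(3*(-1 + 2*(-2))) + 5*4))/9 = 1 + ((3 - 5/8 + 3/4) - (8/(3*(-1 - 4)) + 20))/9 = 1 + (25/8 - ((8/3)/(-5) + 20))/9 = 1 + (25/8 - ((8/3)*(-1/5) + 20))/9 = 1 + (25/8 - (-8/15 + 20))/9 = 1 + (25/8 - 1*292/15)/9 = 1 + (25/8 - 292/15)/9 = 1 + (1/9)*(-1961/120) = 1 - 1961/1080 = -881/1080 ≈ -0.81574)
(-1*(-137) + A)**2 = (-1*(-137) - 881/1080)**2 = (137 - 881/1080)**2 = (147079/1080)**2 = 21632232241/1166400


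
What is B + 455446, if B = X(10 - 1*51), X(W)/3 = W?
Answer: 455323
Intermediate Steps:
X(W) = 3*W
B = -123 (B = 3*(10 - 1*51) = 3*(10 - 51) = 3*(-41) = -123)
B + 455446 = -123 + 455446 = 455323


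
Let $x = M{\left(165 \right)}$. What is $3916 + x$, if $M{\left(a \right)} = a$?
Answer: $4081$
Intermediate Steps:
$x = 165$
$3916 + x = 3916 + 165 = 4081$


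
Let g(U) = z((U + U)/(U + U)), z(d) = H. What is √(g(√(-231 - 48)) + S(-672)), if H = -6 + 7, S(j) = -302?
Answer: I*√301 ≈ 17.349*I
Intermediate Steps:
H = 1
z(d) = 1
g(U) = 1
√(g(√(-231 - 48)) + S(-672)) = √(1 - 302) = √(-301) = I*√301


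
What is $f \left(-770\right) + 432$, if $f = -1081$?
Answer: $832802$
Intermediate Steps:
$f \left(-770\right) + 432 = \left(-1081\right) \left(-770\right) + 432 = 832370 + 432 = 832802$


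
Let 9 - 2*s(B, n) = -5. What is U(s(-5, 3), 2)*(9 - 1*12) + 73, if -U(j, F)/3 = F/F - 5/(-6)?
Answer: 179/2 ≈ 89.500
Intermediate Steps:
s(B, n) = 7 (s(B, n) = 9/2 - ½*(-5) = 9/2 + 5/2 = 7)
U(j, F) = -11/2 (U(j, F) = -3*(F/F - 5/(-6)) = -3*(1 - 5*(-⅙)) = -3*(1 + ⅚) = -3*11/6 = -11/2)
U(s(-5, 3), 2)*(9 - 1*12) + 73 = -11*(9 - 1*12)/2 + 73 = -11*(9 - 12)/2 + 73 = -11/2*(-3) + 73 = 33/2 + 73 = 179/2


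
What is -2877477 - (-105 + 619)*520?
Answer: -3144757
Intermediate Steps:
-2877477 - (-105 + 619)*520 = -2877477 - 514*520 = -2877477 - 1*267280 = -2877477 - 267280 = -3144757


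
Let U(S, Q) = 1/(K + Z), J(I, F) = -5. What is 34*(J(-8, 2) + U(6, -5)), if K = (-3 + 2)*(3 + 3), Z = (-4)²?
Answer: -833/5 ≈ -166.60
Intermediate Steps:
Z = 16
K = -6 (K = -1*6 = -6)
U(S, Q) = ⅒ (U(S, Q) = 1/(-6 + 16) = 1/10 = ⅒)
34*(J(-8, 2) + U(6, -5)) = 34*(-5 + ⅒) = 34*(-49/10) = -833/5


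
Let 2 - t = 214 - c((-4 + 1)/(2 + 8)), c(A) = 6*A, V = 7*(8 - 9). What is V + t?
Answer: -1104/5 ≈ -220.80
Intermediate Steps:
V = -7 (V = 7*(-1) = -7)
t = -1069/5 (t = 2 - (214 - 6*(-4 + 1)/(2 + 8)) = 2 - (214 - 6*(-3/10)) = 2 - (214 - 6*(-3*1/10)) = 2 - (214 - 6*(-3)/10) = 2 - (214 - 1*(-9/5)) = 2 - (214 + 9/5) = 2 - 1*1079/5 = 2 - 1079/5 = -1069/5 ≈ -213.80)
V + t = -7 - 1069/5 = -1104/5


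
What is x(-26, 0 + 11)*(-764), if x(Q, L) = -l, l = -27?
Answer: -20628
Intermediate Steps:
x(Q, L) = 27 (x(Q, L) = -1*(-27) = 27)
x(-26, 0 + 11)*(-764) = 27*(-764) = -20628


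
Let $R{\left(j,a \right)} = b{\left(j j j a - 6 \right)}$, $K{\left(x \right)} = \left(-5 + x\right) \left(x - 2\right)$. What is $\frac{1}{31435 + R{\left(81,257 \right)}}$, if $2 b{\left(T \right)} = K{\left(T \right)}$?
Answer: $\frac{1}{9327092930035062} \approx 1.0721 \cdot 10^{-16}$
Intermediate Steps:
$K{\left(x \right)} = \left(-5 + x\right) \left(-2 + x\right)$
$b{\left(T \right)} = 5 + \frac{T^{2}}{2} - \frac{7 T}{2}$ ($b{\left(T \right)} = \frac{10 + T^{2} - 7 T}{2} = 5 + \frac{T^{2}}{2} - \frac{7 T}{2}$)
$R{\left(j,a \right)} = 26 + \frac{\left(-6 + a j^{3}\right)^{2}}{2} - \frac{7 a j^{3}}{2}$ ($R{\left(j,a \right)} = 5 + \frac{\left(j j j a - 6\right)^{2}}{2} - \frac{7 \left(j j j a - 6\right)}{2} = 5 + \frac{\left(j^{2} j a - 6\right)^{2}}{2} - \frac{7 \left(j^{2} j a - 6\right)}{2} = 5 + \frac{\left(j^{3} a - 6\right)^{2}}{2} - \frac{7 \left(j^{3} a - 6\right)}{2} = 5 + \frac{\left(a j^{3} - 6\right)^{2}}{2} - \frac{7 \left(a j^{3} - 6\right)}{2} = 5 + \frac{\left(-6 + a j^{3}\right)^{2}}{2} - \frac{7 \left(-6 + a j^{3}\right)}{2} = 5 + \frac{\left(-6 + a j^{3}\right)^{2}}{2} - \left(-21 + \frac{7 a j^{3}}{2}\right) = 26 + \frac{\left(-6 + a j^{3}\right)^{2}}{2} - \frac{7 a j^{3}}{2}$)
$\frac{1}{31435 + R{\left(81,257 \right)}} = \frac{1}{31435 + \left(44 + \frac{257^{2} \cdot 81^{6}}{2} - \frac{4883 \cdot 81^{3}}{2}\right)} = \frac{1}{31435 + \left(44 + \frac{1}{2} \cdot 66049 \cdot 282429536481 - \frac{4883}{2} \cdot 531441\right)} = \frac{1}{31435 + \left(44 + \frac{18654188455033569}{2} - \frac{2595026403}{2}\right)} = \frac{1}{31435 + 9327092930003627} = \frac{1}{9327092930035062}$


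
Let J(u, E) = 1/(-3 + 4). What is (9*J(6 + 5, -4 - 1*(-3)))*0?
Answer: 0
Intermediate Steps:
J(u, E) = 1 (J(u, E) = 1/1 = 1)
(9*J(6 + 5, -4 - 1*(-3)))*0 = (9*1)*0 = 9*0 = 0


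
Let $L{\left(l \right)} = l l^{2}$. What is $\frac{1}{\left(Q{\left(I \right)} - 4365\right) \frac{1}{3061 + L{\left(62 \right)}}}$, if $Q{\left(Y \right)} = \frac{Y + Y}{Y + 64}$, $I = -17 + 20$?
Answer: $- \frac{5391021}{97483} \approx -55.302$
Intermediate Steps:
$I = 3$
$L{\left(l \right)} = l^{3}$
$Q{\left(Y \right)} = \frac{2 Y}{64 + Y}$
$\frac{1}{\left(Q{\left(I \right)} - 4365\right) \frac{1}{3061 + L{\left(62 \right)}}} = \frac{1}{\left(2 \cdot 3 \frac{1}{64 + 3} - 4365\right) \frac{1}{3061 + 62^{3}}} = \frac{1}{\left(2 \cdot 3 \cdot \frac{1}{67} - 4365\right) \frac{1}{3061 + 238328}} = \frac{1}{\left(2 \cdot 3 \cdot \frac{1}{67} - 4365\right) \frac{1}{241389}} = \frac{1}{\left(\frac{6}{67} - 4365\right) \frac{1}{241389}} = \frac{1}{\left(- \frac{292449}{67}\right) \frac{1}{241389}} = \frac{1}{- \frac{97483}{5391021}} = - \frac{5391021}{97483}$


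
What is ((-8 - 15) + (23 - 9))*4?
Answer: -36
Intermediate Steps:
((-8 - 15) + (23 - 9))*4 = (-23 + 14)*4 = -9*4 = -36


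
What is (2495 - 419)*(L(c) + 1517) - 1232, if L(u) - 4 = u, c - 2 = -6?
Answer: 3148060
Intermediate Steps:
c = -4 (c = 2 - 6 = -4)
L(u) = 4 + u
(2495 - 419)*(L(c) + 1517) - 1232 = (2495 - 419)*((4 - 4) + 1517) - 1232 = 2076*(0 + 1517) - 1232 = 2076*1517 - 1232 = 3149292 - 1232 = 3148060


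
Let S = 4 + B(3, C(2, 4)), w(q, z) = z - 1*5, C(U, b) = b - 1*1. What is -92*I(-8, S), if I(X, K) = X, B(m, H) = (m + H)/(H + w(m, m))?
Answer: 736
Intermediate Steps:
C(U, b) = -1 + b (C(U, b) = b - 1 = -1 + b)
w(q, z) = -5 + z (w(q, z) = z - 5 = -5 + z)
B(m, H) = (H + m)/(-5 + H + m) (B(m, H) = (m + H)/(H + (-5 + m)) = (H + m)/(-5 + H + m))
S = 10 (S = 4 + ((-1 + 4) + 3)/(-5 + (-1 + 4) + 3) = 4 + (3 + 3)/(-5 + 3 + 3) = 4 + 6/1 = 4 + 1*6 = 4 + 6 = 10)
-92*I(-8, S) = -92*(-8) = 736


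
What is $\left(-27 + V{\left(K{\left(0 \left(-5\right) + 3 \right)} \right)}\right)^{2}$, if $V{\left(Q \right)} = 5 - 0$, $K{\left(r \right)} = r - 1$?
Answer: $484$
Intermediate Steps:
$K{\left(r \right)} = -1 + r$
$V{\left(Q \right)} = 5$ ($V{\left(Q \right)} = 5 + 0 = 5$)
$\left(-27 + V{\left(K{\left(0 \left(-5\right) + 3 \right)} \right)}\right)^{2} = \left(-27 + 5\right)^{2} = \left(-22\right)^{2} = 484$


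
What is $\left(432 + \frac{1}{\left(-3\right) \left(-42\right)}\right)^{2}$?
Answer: $\frac{2962951489}{15876} \approx 1.8663 \cdot 10^{5}$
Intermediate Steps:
$\left(432 + \frac{1}{\left(-3\right) \left(-42\right)}\right)^{2} = \left(432 + \frac{1}{126}\right)^{2} = \left(\frac{54433}{126}\right)^{2} = \frac{2962951489}{15876}$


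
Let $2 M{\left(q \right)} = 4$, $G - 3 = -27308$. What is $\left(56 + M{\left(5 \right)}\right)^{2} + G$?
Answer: $-23941$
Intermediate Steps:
$G = -27305$ ($G = 3 - 27308 = -27305$)
$M{\left(q \right)} = 2$ ($M{\left(q \right)} = \frac{1}{2} \cdot 4 = 2$)
$\left(56 + M{\left(5 \right)}\right)^{2} + G = \left(56 + 2\right)^{2} - 27305 = 58^{2} - 27305 = 3364 - 27305 = -23941$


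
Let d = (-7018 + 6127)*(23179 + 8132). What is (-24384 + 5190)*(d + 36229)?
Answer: 534780771168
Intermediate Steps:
d = -27898101 (d = -891*31311 = -27898101)
(-24384 + 5190)*(d + 36229) = (-24384 + 5190)*(-27898101 + 36229) = -19194*(-27861872) = 534780771168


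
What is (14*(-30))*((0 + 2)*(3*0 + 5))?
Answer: -4200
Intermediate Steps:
(14*(-30))*((0 + 2)*(3*0 + 5)) = -840*(0 + 5) = -840*5 = -420*10 = -4200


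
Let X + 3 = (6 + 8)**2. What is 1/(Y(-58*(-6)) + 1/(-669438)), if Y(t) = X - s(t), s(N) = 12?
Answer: 669438/121168277 ≈ 0.0055249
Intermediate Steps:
X = 193 (X = -3 + (6 + 8)**2 = -3 + 14**2 = -3 + 196 = 193)
Y(t) = 181 (Y(t) = 193 - 1*12 = 193 - 12 = 181)
1/(Y(-58*(-6)) + 1/(-669438)) = 1/(181 + 1/(-669438)) = 1/(181 - 1/669438) = 1/(121168277/669438) = 669438/121168277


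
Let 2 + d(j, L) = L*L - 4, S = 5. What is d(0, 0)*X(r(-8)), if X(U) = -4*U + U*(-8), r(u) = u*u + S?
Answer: 4968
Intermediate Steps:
d(j, L) = -6 + L² (d(j, L) = -2 + (L*L - 4) = -2 + (L² - 4) = -2 + (-4 + L²) = -6 + L²)
r(u) = 5 + u² (r(u) = u*u + 5 = u² + 5 = 5 + u²)
X(U) = -12*U (X(U) = -4*U - 8*U = -12*U)
d(0, 0)*X(r(-8)) = (-6 + 0²)*(-12*(5 + (-8)²)) = (-6 + 0)*(-12*(5 + 64)) = -(-72)*69 = -6*(-828) = 4968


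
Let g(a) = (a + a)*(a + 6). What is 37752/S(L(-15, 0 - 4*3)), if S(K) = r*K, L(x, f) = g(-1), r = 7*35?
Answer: -18876/1225 ≈ -15.409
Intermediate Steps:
r = 245
g(a) = 2*a*(6 + a) (g(a) = (2*a)*(6 + a) = 2*a*(6 + a))
L(x, f) = -10 (L(x, f) = 2*(-1)*(6 - 1) = 2*(-1)*5 = -10)
S(K) = 245*K
37752/S(L(-15, 0 - 4*3)) = 37752/((245*(-10))) = 37752/(-2450) = 37752*(-1/2450) = -18876/1225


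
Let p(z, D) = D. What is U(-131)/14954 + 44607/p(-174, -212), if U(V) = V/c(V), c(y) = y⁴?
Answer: -749798010587155/3563502998284 ≈ -210.41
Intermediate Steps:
U(V) = V⁻³ (U(V) = V/(V⁴) = V/V⁴ = V⁻³)
U(-131)/14954 + 44607/p(-174, -212) = 1/((-131)³*14954) + 44607/(-212) = -1/2248091*1/14954 + 44607*(-1/212) = -1/33617952814 - 44607/212 = -749798010587155/3563502998284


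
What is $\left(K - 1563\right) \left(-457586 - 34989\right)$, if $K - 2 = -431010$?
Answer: $213073660325$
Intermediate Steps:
$K = -431008$ ($K = 2 - 431010 = -431008$)
$\left(K - 1563\right) \left(-457586 - 34989\right) = \left(-431008 - 1563\right) \left(-457586 - 34989\right) = \left(-432571\right) \left(-492575\right) = 213073660325$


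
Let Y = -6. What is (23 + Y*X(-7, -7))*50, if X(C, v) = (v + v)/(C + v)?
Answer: 850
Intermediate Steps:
X(C, v) = 2*v/(C + v) (X(C, v) = (2*v)/(C + v) = 2*v/(C + v))
(23 + Y*X(-7, -7))*50 = (23 - 12*(-7)/(-7 - 7))*50 = (23 - 12*(-7)/(-14))*50 = (23 - 12*(-7)*(-1)/14)*50 = (23 - 6*1)*50 = (23 - 6)*50 = 17*50 = 850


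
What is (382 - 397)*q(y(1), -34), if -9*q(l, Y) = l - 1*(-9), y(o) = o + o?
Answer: 55/3 ≈ 18.333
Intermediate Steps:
y(o) = 2*o
q(l, Y) = -1 - l/9 (q(l, Y) = -(l - 1*(-9))/9 = -(l + 9)/9 = -(9 + l)/9 = -1 - l/9)
(382 - 397)*q(y(1), -34) = (382 - 397)*(-1 - 2/9) = -15*(-1 - 1/9*2) = -15*(-1 - 2/9) = -15*(-11/9) = 55/3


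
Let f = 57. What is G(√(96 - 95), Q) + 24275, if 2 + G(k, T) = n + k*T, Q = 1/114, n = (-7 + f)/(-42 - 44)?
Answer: 118983439/4902 ≈ 24272.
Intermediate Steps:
n = -25/43 (n = (-7 + 57)/(-42 - 44) = 50/(-86) = 50*(-1/86) = -25/43 ≈ -0.58140)
Q = 1/114 ≈ 0.0087719
G(k, T) = -111/43 + T*k (G(k, T) = -2 + (-25/43 + k*T) = -2 + (-25/43 + T*k) = -111/43 + T*k)
G(√(96 - 95), Q) + 24275 = (-111/43 + √(96 - 95)/114) + 24275 = (-111/43 + √1/114) + 24275 = (-111/43 + (1/114)*1) + 24275 = (-111/43 + 1/114) + 24275 = -12611/4902 + 24275 = 118983439/4902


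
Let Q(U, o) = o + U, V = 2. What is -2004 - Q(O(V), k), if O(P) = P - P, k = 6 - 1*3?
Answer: -2007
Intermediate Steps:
k = 3 (k = 6 - 3 = 3)
O(P) = 0
Q(U, o) = U + o
-2004 - Q(O(V), k) = -2004 - (0 + 3) = -2004 - 1*3 = -2004 - 3 = -2007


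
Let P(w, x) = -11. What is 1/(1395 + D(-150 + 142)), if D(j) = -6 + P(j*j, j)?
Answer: 1/1378 ≈ 0.00072569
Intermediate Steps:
D(j) = -17 (D(j) = -6 - 11 = -17)
1/(1395 + D(-150 + 142)) = 1/(1395 - 17) = 1/1378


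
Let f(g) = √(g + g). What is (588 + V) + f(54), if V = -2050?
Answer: -1462 + 6*√3 ≈ -1451.6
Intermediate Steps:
f(g) = √2*√g (f(g) = √(2*g) = √2*√g)
(588 + V) + f(54) = (588 - 2050) + √2*√54 = -1462 + √2*(3*√6) = -1462 + 6*√3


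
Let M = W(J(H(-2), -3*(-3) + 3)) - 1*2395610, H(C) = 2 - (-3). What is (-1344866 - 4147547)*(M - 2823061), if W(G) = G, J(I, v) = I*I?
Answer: 28662959132798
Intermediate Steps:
H(C) = 5 (H(C) = 2 - 1*(-3) = 2 + 3 = 5)
J(I, v) = I**2
M = -2395585 (M = 5**2 - 1*2395610 = 25 - 2395610 = -2395585)
(-1344866 - 4147547)*(M - 2823061) = (-1344866 - 4147547)*(-2395585 - 2823061) = -5492413*(-5218646) = 28662959132798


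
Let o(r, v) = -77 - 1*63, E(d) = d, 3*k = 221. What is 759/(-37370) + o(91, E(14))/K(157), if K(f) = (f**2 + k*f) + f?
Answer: -19702737/815525510 ≈ -0.024160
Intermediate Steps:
k = 221/3 (k = (1/3)*221 = 221/3 ≈ 73.667)
o(r, v) = -140 (o(r, v) = -77 - 63 = -140)
K(f) = f**2 + 224*f/3 (K(f) = (f**2 + 221*f/3) + f = f**2 + 224*f/3)
759/(-37370) + o(91, E(14))/K(157) = 759/(-37370) - 140*3/(157*(224 + 3*157)) = 759*(-1/37370) - 140*3/(157*(224 + 471)) = -759/37370 - 140/((1/3)*157*695) = -759/37370 - 140/109115/3 = -759/37370 - 140*3/109115 = -759/37370 - 84/21823 = -19702737/815525510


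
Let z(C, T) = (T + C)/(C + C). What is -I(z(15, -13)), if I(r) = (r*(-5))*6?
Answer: 2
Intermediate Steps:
z(C, T) = (C + T)/(2*C) (z(C, T) = (C + T)/((2*C)) = (C + T)*(1/(2*C)) = (C + T)/(2*C))
I(r) = -30*r (I(r) = -5*r*6 = -30*r)
-I(z(15, -13)) = -(-30)*(½)*(15 - 13)/15 = -(-30)*(½)*(1/15)*2 = -(-30)/15 = -1*(-2) = 2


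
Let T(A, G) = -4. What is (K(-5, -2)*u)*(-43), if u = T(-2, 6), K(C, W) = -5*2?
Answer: -1720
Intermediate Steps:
K(C, W) = -10
u = -4
(K(-5, -2)*u)*(-43) = -10*(-4)*(-43) = 40*(-43) = -1720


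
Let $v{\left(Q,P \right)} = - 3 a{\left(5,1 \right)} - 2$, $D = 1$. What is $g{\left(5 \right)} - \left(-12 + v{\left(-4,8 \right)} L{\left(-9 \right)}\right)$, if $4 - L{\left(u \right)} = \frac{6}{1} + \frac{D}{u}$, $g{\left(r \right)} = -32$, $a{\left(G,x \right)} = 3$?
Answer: $- \frac{367}{9} \approx -40.778$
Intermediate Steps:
$L{\left(u \right)} = -2 - \frac{1}{u}$ ($L{\left(u \right)} = 4 - \left(\frac{6}{1} + 1 \frac{1}{u}\right) = 4 - \left(6 \cdot 1 + \frac{1}{u}\right) = 4 - \left(6 + \frac{1}{u}\right) = -2 - \frac{1}{u}$)
$v{\left(Q,P \right)} = -11$ ($v{\left(Q,P \right)} = \left(-3\right) 3 - 2 = -9 - 2 = -11$)
$g{\left(5 \right)} - \left(-12 + v{\left(-4,8 \right)} L{\left(-9 \right)}\right) = -32 - \left(-12 - 11 \left(-2 - \frac{1}{-9}\right)\right) = -32 - \left(-12 - 11 \left(-2 - - \frac{1}{9}\right)\right) = -32 - \left(-12 - 11 \left(-2 + \frac{1}{9}\right)\right) = -32 - \left(-12 - - \frac{187}{9}\right) = -32 - \left(-12 + \frac{187}{9}\right) = -32 - \frac{79}{9} = - \frac{367}{9}$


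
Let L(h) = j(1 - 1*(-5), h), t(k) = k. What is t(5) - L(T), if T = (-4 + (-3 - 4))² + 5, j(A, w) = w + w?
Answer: -247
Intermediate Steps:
j(A, w) = 2*w
T = 126 (T = (-4 - 7)² + 5 = (-11)² + 5 = 121 + 5 = 126)
L(h) = 2*h
t(5) - L(T) = 5 - 2*126 = 5 - 1*252 = 5 - 252 = -247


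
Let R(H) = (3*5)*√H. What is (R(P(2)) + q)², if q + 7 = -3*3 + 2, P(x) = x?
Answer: 646 - 420*√2 ≈ 52.030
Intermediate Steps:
R(H) = 15*√H
q = -14 (q = -7 + (-3*3 + 2) = -7 + (-9 + 2) = -7 - 7 = -14)
(R(P(2)) + q)² = (15*√2 - 14)² = (-14 + 15*√2)²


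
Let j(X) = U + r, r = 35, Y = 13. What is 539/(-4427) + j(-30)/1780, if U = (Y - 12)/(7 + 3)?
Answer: -8040323/78800600 ≈ -0.10203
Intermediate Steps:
U = 1/10 (U = (13 - 12)/(7 + 3) = 1/10 ≈ 0.10000)
j(X) = 351/10 (j(X) = 1/10 + 35 = 351/10)
539/(-4427) + j(-30)/1780 = 539/(-4427) + (351/10)/1780 = 539*(-1/4427) + (351/10)*(1/1780) = -539/4427 + 351/17800 = -8040323/78800600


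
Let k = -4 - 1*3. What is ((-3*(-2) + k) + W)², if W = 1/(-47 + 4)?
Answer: 1936/1849 ≈ 1.0471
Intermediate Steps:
k = -7 (k = -4 - 3 = -7)
W = -1/43 (W = 1/(-43) = -1/43 ≈ -0.023256)
((-3*(-2) + k) + W)² = ((-3*(-2) - 7) - 1/43)² = ((6 - 7) - 1/43)² = (-1 - 1/43)² = (-44/43)² = 1936/1849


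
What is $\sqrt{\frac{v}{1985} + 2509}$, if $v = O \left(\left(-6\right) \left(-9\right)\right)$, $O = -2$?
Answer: $\frac{\sqrt{9885810145}}{1985} \approx 50.089$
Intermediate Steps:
$v = -108$ ($v = - 2 \left(\left(-6\right) \left(-9\right)\right) = \left(-2\right) 54 = -108$)
$\sqrt{\frac{v}{1985} + 2509} = \sqrt{- \frac{108}{1985} + 2509} = \sqrt{\frac{4980257}{1985}} = \frac{\sqrt{9885810145}}{1985}$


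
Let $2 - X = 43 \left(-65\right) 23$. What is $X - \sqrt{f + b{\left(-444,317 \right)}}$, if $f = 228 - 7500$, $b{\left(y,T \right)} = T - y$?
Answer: $64287 - i \sqrt{6511} \approx 64287.0 - 80.691 i$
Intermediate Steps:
$X = 64287$ ($X = 2 - 43 \left(-65\right) 23 = 2 - \left(-2795\right) 23 = 2 - -64285 = 2 + 64285 = 64287$)
$f = -7272$ ($f = 228 - 7500 = -7272$)
$X - \sqrt{f + b{\left(-444,317 \right)}} = 64287 - \sqrt{-7272 + \left(317 - -444\right)} = 64287 - \sqrt{-7272 + \left(317 + 444\right)} = 64287 - \sqrt{-7272 + 761} = 64287 - \sqrt{-6511} = 64287 - i \sqrt{6511}$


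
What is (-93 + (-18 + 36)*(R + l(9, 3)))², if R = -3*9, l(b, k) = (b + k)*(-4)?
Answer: 2082249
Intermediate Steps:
l(b, k) = -4*b - 4*k
R = -27
(-93 + (-18 + 36)*(R + l(9, 3)))² = (-93 + (-18 + 36)*(-27 + (-4*9 - 4*3)))² = (-93 + 18*(-27 + (-36 - 12)))² = (-93 + 18*(-27 - 48))² = (-93 + 18*(-75))² = (-93 - 1350)² = (-1443)² = 2082249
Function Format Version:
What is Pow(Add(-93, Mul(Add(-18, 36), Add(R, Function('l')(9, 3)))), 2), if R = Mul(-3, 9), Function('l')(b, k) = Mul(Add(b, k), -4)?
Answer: 2082249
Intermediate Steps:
Function('l')(b, k) = Add(Mul(-4, b), Mul(-4, k))
R = -27
Pow(Add(-93, Mul(Add(-18, 36), Add(R, Function('l')(9, 3)))), 2) = Pow(Add(-93, Mul(Add(-18, 36), Add(-27, Add(Mul(-4, 9), Mul(-4, 3))))), 2) = Pow(Add(-93, Mul(18, Add(-27, Add(-36, -12)))), 2) = Pow(Add(-93, Mul(18, Add(-27, -48))), 2) = Pow(Add(-93, Mul(18, -75)), 2) = Pow(Add(-93, -1350), 2) = Pow(-1443, 2) = 2082249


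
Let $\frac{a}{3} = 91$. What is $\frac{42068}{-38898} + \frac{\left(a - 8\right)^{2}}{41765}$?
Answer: $\frac{97464203}{162457497} \approx 0.59994$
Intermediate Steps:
$a = 273$ ($a = 3 \cdot 91 = 273$)
$\frac{42068}{-38898} + \frac{\left(a - 8\right)^{2}}{41765} = \frac{42068}{-38898} + \frac{\left(273 - 8\right)^{2}}{41765} = 42068 \left(- \frac{1}{38898}\right) + 265^{2} \cdot \frac{1}{41765} = - \frac{21034}{19449} + 70225 \cdot \frac{1}{41765} = - \frac{21034}{19449} + \frac{14045}{8353} = \frac{97464203}{162457497}$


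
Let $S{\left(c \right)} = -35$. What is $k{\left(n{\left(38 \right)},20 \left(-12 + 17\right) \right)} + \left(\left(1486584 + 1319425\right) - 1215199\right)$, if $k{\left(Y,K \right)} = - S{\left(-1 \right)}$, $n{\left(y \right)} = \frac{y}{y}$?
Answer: $1590845$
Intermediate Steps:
$n{\left(y \right)} = 1$
$k{\left(Y,K \right)} = 35$ ($k{\left(Y,K \right)} = \left(-1\right) \left(-35\right) = 35$)
$k{\left(n{\left(38 \right)},20 \left(-12 + 17\right) \right)} + \left(\left(1486584 + 1319425\right) - 1215199\right) = 35 + \left(\left(1486584 + 1319425\right) - 1215199\right) = 35 + \left(2806009 - 1215199\right) = 35 + 1590810 = 1590845$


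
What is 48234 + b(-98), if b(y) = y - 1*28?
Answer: 48108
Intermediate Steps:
b(y) = -28 + y (b(y) = y - 28 = -28 + y)
48234 + b(-98) = 48234 + (-28 - 98) = 48234 - 126 = 48108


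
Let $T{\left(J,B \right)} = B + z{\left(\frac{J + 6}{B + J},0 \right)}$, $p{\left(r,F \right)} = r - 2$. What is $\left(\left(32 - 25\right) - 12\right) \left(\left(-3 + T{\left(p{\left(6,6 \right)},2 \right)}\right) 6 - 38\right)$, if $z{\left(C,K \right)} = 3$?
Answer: $130$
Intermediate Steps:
$p{\left(r,F \right)} = -2 + r$ ($p{\left(r,F \right)} = r - 2 = -2 + r$)
$T{\left(J,B \right)} = 3 + B$ ($T{\left(J,B \right)} = B + 3 = 3 + B$)
$\left(\left(32 - 25\right) - 12\right) \left(\left(-3 + T{\left(p{\left(6,6 \right)},2 \right)}\right) 6 - 38\right) = \left(\left(32 - 25\right) - 12\right) \left(\left(-3 + \left(3 + 2\right)\right) 6 - 38\right) = \left(7 - 12\right) \left(\left(-3 + 5\right) 6 - 38\right) = - 5 \left(2 \cdot 6 - 38\right) = - 5 \left(12 - 38\right) = \left(-5\right) \left(-26\right) = 130$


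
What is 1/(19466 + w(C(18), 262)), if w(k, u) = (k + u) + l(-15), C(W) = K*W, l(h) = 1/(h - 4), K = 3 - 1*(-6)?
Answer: 19/377909 ≈ 5.0277e-5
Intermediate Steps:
K = 9 (K = 3 + 6 = 9)
l(h) = 1/(-4 + h)
C(W) = 9*W
w(k, u) = -1/19 + k + u (w(k, u) = (k + u) + 1/(-4 - 15) = (k + u) + 1/(-19) = (k + u) - 1/19 = -1/19 + k + u)
1/(19466 + w(C(18), 262)) = 1/(19466 + (-1/19 + 9*18 + 262)) = 1/(19466 + (-1/19 + 162 + 262)) = 1/(19466 + 8055/19) = 1/(377909/19) = 19/377909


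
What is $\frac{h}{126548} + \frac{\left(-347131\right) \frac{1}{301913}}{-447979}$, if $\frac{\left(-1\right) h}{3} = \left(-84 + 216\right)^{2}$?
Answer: $- \frac{1767444954067789}{4278925884234799} \approx -0.41306$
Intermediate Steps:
$h = -52272$ ($h = - 3 \left(-84 + 216\right)^{2} = - 3 \cdot 132^{2} = \left(-3\right) 17424 = -52272$)
$\frac{h}{126548} + \frac{\left(-347131\right) \frac{1}{301913}}{-447979} = - \frac{52272}{126548} + \frac{\left(-347131\right) \frac{1}{301913}}{-447979} = \left(-52272\right) \frac{1}{126548} + \left(-347131\right) \frac{1}{301913} \left(- \frac{1}{447979}\right) = - \frac{13068}{31637} - - \frac{347131}{135250683827} = - \frac{13068}{31637} + \frac{347131}{135250683827} = - \frac{1767444954067789}{4278925884234799}$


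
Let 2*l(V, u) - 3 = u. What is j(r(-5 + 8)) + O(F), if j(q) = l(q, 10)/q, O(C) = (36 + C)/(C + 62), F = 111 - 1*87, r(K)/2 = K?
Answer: 919/516 ≈ 1.7810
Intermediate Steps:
r(K) = 2*K
l(V, u) = 3/2 + u/2
F = 24 (F = 111 - 87 = 24)
O(C) = (36 + C)/(62 + C)
j(q) = 13/(2*q) (j(q) = (3/2 + (1/2)*10)/q = (3/2 + 5)/q = 13/(2*q))
j(r(-5 + 8)) + O(F) = 13/(2*((2*(-5 + 8)))) + (36 + 24)/(62 + 24) = 13/(2*((2*3))) + 60/86 = (13/2)/6 + (1/86)*60 = (13/2)*(1/6) + 30/43 = 13/12 + 30/43 = 919/516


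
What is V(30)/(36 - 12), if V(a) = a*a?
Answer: 75/2 ≈ 37.500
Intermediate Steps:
V(a) = a**2
V(30)/(36 - 12) = 30**2/(36 - 12) = 900/24 = 900*(1/24) = 75/2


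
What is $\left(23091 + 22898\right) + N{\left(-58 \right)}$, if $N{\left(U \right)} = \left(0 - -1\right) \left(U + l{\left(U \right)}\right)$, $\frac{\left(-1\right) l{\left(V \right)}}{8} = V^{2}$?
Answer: $19019$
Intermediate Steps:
$l{\left(V \right)} = - 8 V^{2}$
$N{\left(U \right)} = U - 8 U^{2}$ ($N{\left(U \right)} = \left(0 - -1\right) \left(U - 8 U^{2}\right) = \left(0 + 1\right) \left(U - 8 U^{2}\right) = 1 \left(U - 8 U^{2}\right) = U - 8 U^{2}$)
$\left(23091 + 22898\right) + N{\left(-58 \right)} = \left(23091 + 22898\right) - 58 \left(1 - -464\right) = 45989 - 58 \left(1 + 464\right) = 45989 - 26970 = 19019$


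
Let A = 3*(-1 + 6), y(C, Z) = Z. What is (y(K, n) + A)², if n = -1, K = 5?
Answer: 196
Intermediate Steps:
A = 15 (A = 3*5 = 15)
(y(K, n) + A)² = (-1 + 15)² = 14² = 196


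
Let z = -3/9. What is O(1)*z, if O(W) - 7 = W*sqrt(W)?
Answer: -8/3 ≈ -2.6667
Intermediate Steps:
z = -1/3 (z = -3*1/9 = -1/3 ≈ -0.33333)
O(W) = 7 + W**(3/2) (O(W) = 7 + W*sqrt(W) = 7 + W**(3/2))
O(1)*z = (7 + 1**(3/2))*(-1/3) = (7 + 1)*(-1/3) = 8*(-1/3) = -8/3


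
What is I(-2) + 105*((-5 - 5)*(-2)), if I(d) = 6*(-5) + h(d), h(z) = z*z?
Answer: 2074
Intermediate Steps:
h(z) = z²
I(d) = -30 + d² (I(d) = 6*(-5) + d² = -30 + d²)
I(-2) + 105*((-5 - 5)*(-2)) = (-30 + (-2)²) + 105*((-5 - 5)*(-2)) = (-30 + 4) + 105*(-10*(-2)) = -26 + 105*20 = -26 + 2100 = 2074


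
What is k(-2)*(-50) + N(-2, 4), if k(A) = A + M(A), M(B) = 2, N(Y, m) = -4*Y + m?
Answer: 12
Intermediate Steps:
N(Y, m) = m - 4*Y
k(A) = 2 + A (k(A) = A + 2 = 2 + A)
k(-2)*(-50) + N(-2, 4) = (2 - 2)*(-50) + (4 - 4*(-2)) = 0*(-50) + (4 + 8) = 0 + 12 = 12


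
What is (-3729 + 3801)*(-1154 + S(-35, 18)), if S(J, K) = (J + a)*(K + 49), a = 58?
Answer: 27864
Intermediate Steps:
S(J, K) = (49 + K)*(58 + J) (S(J, K) = (J + 58)*(K + 49) = (58 + J)*(49 + K) = (49 + K)*(58 + J))
(-3729 + 3801)*(-1154 + S(-35, 18)) = (-3729 + 3801)*(-1154 + (2842 + 49*(-35) + 58*18 - 35*18)) = 72*(-1154 + (2842 - 1715 + 1044 - 630)) = 72*(-1154 + 1541) = 72*387 = 27864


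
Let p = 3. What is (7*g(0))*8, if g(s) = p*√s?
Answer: 0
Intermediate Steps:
g(s) = 3*√s
(7*g(0))*8 = (7*(3*√0))*8 = (7*(3*0))*8 = (7*0)*8 = 0*8 = 0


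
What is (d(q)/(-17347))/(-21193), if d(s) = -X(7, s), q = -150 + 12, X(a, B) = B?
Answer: 138/367634971 ≈ 3.7537e-7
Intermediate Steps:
q = -138
d(s) = -s
(d(q)/(-17347))/(-21193) = (-1*(-138)/(-17347))/(-21193) = (138*(-1/17347))*(-1/21193) = -138/17347*(-1/21193) = 138/367634971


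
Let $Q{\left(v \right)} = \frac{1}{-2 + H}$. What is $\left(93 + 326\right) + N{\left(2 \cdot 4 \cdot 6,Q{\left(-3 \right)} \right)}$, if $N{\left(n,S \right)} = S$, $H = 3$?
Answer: $420$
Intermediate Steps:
$Q{\left(v \right)} = 1$ ($Q{\left(v \right)} = \frac{1}{-2 + 3} = 1^{-1} = 1$)
$\left(93 + 326\right) + N{\left(2 \cdot 4 \cdot 6,Q{\left(-3 \right)} \right)} = \left(93 + 326\right) + 1 = 419 + 1 = 420$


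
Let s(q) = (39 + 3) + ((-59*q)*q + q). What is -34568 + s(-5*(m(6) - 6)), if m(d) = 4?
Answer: -40416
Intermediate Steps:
s(q) = 42 + q - 59*q² (s(q) = 42 + (-59*q² + q) = 42 + (q - 59*q²) = 42 + q - 59*q²)
-34568 + s(-5*(m(6) - 6)) = -34568 + (42 - 5*(4 - 6) - 59*25*(4 - 6)²) = -34568 + (42 - 5*(-2) - 59*(-5*(-2))²) = -34568 + (42 + 10 - 59*10²) = -34568 + (42 + 10 - 59*100) = -34568 + (42 + 10 - 5900) = -34568 - 5848 = -40416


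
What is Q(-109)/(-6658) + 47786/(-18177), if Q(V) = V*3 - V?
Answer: -157098301/60511233 ≈ -2.5962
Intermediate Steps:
Q(V) = 2*V (Q(V) = 3*V - V = 2*V)
Q(-109)/(-6658) + 47786/(-18177) = (2*(-109))/(-6658) + 47786/(-18177) = -218*(-1/6658) + 47786*(-1/18177) = 109/3329 - 47786/18177 = -157098301/60511233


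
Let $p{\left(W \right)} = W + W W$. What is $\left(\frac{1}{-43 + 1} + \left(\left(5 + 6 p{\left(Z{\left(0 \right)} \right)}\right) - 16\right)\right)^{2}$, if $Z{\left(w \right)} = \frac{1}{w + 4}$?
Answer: $\frac{2362369}{28224} \approx 83.701$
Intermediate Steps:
$Z{\left(w \right)} = \frac{1}{4 + w}$
$p{\left(W \right)} = W + W^{2}$
$\left(\frac{1}{-43 + 1} + \left(\left(5 + 6 p{\left(Z{\left(0 \right)} \right)}\right) - 16\right)\right)^{2} = \left(\frac{1}{-43 + 1} - \left(11 - \frac{6 \left(1 + \frac{1}{4 + 0}\right)}{4 + 0}\right)\right)^{2} = \left(\frac{1}{-42} - \left(11 - \frac{6 \left(1 + \frac{1}{4}\right)}{4}\right)\right)^{2} = \left(- \frac{1}{42} - \left(11 - \frac{3 \left(1 + \frac{1}{4}\right)}{2}\right)\right)^{2} = \left(- \frac{1}{42} - \left(11 - \frac{3}{2} \cdot \frac{5}{4}\right)\right)^{2} = \left(- \frac{1}{42} + \left(\left(5 + 6 \cdot \frac{5}{16}\right) - 16\right)\right)^{2} = \left(- \frac{1}{42} + \left(\left(5 + \frac{15}{8}\right) - 16\right)\right)^{2} = \left(- \frac{1}{42} + \left(\frac{55}{8} - 16\right)\right)^{2} = \left(- \frac{1}{42} - \frac{73}{8}\right)^{2} = \left(- \frac{1537}{168}\right)^{2} = \frac{2362369}{28224}$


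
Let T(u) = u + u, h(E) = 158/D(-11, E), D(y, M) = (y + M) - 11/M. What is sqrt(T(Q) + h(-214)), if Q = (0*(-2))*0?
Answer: 2*I*sqrt(769223)/2093 ≈ 0.83808*I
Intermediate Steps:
D(y, M) = M + y - 11/M (D(y, M) = (M + y) - 11/M = M + y - 11/M)
Q = 0 (Q = 0*0 = 0)
h(E) = 158/(-11 + E - 11/E) (h(E) = 158/(E - 11 - 11/E) = 158/(-11 + E - 11/E))
T(u) = 2*u
sqrt(T(Q) + h(-214)) = sqrt(2*0 - 158*(-214)/(11 - 1*(-214)*(-11 - 214))) = sqrt(0 - 158*(-214)/(11 - 1*(-214)*(-225))) = sqrt(0 - 158*(-214)/(11 - 48150)) = sqrt(0 - 158*(-214)/(-48139)) = sqrt(0 - 158*(-214)*(-1/48139)) = sqrt(0 - 33812/48139) = sqrt(-33812/48139) = 2*I*sqrt(769223)/2093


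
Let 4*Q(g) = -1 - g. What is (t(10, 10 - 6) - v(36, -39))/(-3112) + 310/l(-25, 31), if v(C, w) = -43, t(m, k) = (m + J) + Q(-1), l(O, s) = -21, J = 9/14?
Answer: -1931693/130704 ≈ -14.779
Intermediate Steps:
Q(g) = -¼ - g/4 (Q(g) = (-1 - g)/4 = -¼ - g/4)
J = 9/14 (J = 9*(1/14) = 9/14 ≈ 0.64286)
t(m, k) = 9/14 + m (t(m, k) = (m + 9/14) + (-¼ - ¼*(-1)) = (9/14 + m) + (-¼ + ¼) = (9/14 + m) + 0 = 9/14 + m)
(t(10, 10 - 6) - v(36, -39))/(-3112) + 310/l(-25, 31) = ((9/14 + 10) - 1*(-43))/(-3112) + 310/(-21) = (149/14 + 43)*(-1/3112) + 310*(-1/21) = (751/14)*(-1/3112) - 310/21 = -751/43568 - 310/21 = -1931693/130704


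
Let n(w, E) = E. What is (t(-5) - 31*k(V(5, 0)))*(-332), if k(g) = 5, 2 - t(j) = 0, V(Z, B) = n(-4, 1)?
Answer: 50796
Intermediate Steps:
V(Z, B) = 1
t(j) = 2 (t(j) = 2 - 1*0 = 2 + 0 = 2)
(t(-5) - 31*k(V(5, 0)))*(-332) = (2 - 31*5)*(-332) = (2 - 155)*(-332) = -153*(-332) = 50796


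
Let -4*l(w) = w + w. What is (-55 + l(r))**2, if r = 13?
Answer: 15129/4 ≈ 3782.3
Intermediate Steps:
l(w) = -w/2 (l(w) = -(w + w)/4 = -w/2)
(-55 + l(r))**2 = (-55 - 1/2*13)**2 = (-55 - 13/2)**2 = (-123/2)**2 = 15129/4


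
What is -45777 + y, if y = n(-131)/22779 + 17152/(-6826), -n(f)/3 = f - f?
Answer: -156245477/3413 ≈ -45780.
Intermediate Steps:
n(f) = 0 (n(f) = -3*(f - f) = -3*0 = 0)
y = -8576/3413 (y = 0/22779 + 17152/(-6826) = 0*(1/22779) + 17152*(-1/6826) = 0 - 8576/3413 = -8576/3413 ≈ -2.5127)
-45777 + y = -45777 - 8576/3413 = -156245477/3413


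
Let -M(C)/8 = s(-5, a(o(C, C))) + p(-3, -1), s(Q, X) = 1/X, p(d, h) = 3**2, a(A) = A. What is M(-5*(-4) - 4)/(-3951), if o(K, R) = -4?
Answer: 70/3951 ≈ 0.017717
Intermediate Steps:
p(d, h) = 9
M(C) = -70 (M(C) = -8*(1/(-4) + 9) = -8*(-1/4 + 9) = -8*35/4 = -70)
M(-5*(-4) - 4)/(-3951) = -70/(-3951) = -70*(-1/3951) = 70/3951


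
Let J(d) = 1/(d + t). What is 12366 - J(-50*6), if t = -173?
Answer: 5849119/473 ≈ 12366.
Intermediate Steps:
J(d) = 1/(-173 + d) (J(d) = 1/(d - 173) = 1/(-173 + d))
12366 - J(-50*6) = 12366 - 1/(-173 - 50*6) = 12366 - 1/(-173 - 300) = 12366 - 1/(-473) = 12366 - 1*(-1/473) = 12366 + 1/473 = 5849119/473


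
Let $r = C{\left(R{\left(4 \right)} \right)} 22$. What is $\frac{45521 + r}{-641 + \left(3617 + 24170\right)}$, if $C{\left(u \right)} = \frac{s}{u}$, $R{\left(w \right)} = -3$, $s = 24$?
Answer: $\frac{45345}{27146} \approx 1.6704$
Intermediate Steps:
$C{\left(u \right)} = \frac{24}{u}$
$r = -176$ ($r = \frac{24}{-3} \cdot 22 = 24 \left(- \frac{1}{3}\right) 22 = \left(-8\right) 22 = -176$)
$\frac{45521 + r}{-641 + \left(3617 + 24170\right)} = \frac{45521 - 176}{-641 + \left(3617 + 24170\right)} = \frac{45345}{-641 + 27787} = \frac{45345}{27146}$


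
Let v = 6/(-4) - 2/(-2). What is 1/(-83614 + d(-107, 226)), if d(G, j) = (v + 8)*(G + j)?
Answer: -2/165443 ≈ -1.2089e-5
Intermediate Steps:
v = -1/2 (v = 6*(-1/4) - 2*(-1/2) = -3/2 + 1 = -1/2 ≈ -0.50000)
d(G, j) = 15*G/2 + 15*j/2 (d(G, j) = (-1/2 + 8)*(G + j) = 15*(G + j)/2 = 15*G/2 + 15*j/2)
1/(-83614 + d(-107, 226)) = 1/(-83614 + ((15/2)*(-107) + (15/2)*226)) = 1/(-83614 + (-1605/2 + 1695)) = 1/(-83614 + 1785/2) = 1/(-165443/2) = -2/165443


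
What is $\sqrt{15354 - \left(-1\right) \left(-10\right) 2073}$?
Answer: $16 i \sqrt{21} \approx 73.321 i$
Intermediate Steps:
$\sqrt{15354 - \left(-1\right) \left(-10\right) 2073} = \sqrt{15354 - 10 \cdot 2073} = \sqrt{15354 - 20730} = \sqrt{-5376} = 16 i \sqrt{21}$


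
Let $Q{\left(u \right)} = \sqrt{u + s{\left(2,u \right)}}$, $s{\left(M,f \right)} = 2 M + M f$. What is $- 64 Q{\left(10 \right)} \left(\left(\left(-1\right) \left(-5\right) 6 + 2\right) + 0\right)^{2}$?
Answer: $- 65536 \sqrt{34} \approx -3.8214 \cdot 10^{5}$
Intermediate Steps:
$Q{\left(u \right)} = \sqrt{4 + 3 u}$ ($Q{\left(u \right)} = \sqrt{u + 2 \left(2 + u\right)} = \sqrt{u + \left(4 + 2 u\right)} = \sqrt{4 + 3 u}$)
$- 64 Q{\left(10 \right)} \left(\left(\left(-1\right) \left(-5\right) 6 + 2\right) + 0\right)^{2} = - 64 \sqrt{4 + 3 \cdot 10} \left(\left(\left(-1\right) \left(-5\right) 6 + 2\right) + 0\right)^{2} = - 64 \sqrt{4 + 30} \left(\left(5 \cdot 6 + 2\right) + 0\right)^{2} = - 64 \sqrt{34} \left(\left(30 + 2\right) + 0\right)^{2} = - 64 \sqrt{34} \left(32 + 0\right)^{2} = - 64 \sqrt{34} \cdot 32^{2} = - 64 \sqrt{34} \cdot 1024 = - 65536 \sqrt{34}$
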